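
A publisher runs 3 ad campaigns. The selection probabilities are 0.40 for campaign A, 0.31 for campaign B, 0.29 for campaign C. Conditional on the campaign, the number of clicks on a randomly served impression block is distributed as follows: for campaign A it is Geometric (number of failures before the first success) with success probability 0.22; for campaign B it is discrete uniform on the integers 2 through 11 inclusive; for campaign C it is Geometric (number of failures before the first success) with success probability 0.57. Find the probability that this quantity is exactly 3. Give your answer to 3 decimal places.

0.086

Conditional on each campaign, P(X = 3): A: 0.104401; B: 0.1; C: 0.045319.
By total probability, P(X = 3) = 0.4·0.104401 + 0.31·0.1 + 0.29·0.045319 = 0.0859031.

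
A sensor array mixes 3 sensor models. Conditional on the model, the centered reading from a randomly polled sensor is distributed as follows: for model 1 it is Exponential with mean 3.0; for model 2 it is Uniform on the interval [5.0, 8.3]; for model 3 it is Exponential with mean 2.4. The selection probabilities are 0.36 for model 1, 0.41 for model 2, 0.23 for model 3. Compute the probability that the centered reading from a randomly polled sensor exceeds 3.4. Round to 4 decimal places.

0.5817

Conditional on each model, P(X > 3.4): 1: 0.321958; 2: 1; 3: 0.242521.
By total probability, P(X > 3.4) = 0.36·0.321958 + 0.41·1 + 0.23·0.242521 = 0.581685.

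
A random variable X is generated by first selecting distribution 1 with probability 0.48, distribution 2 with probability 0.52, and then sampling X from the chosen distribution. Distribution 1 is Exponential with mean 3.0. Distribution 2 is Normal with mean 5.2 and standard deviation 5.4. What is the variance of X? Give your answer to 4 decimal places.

20.6913

Per component, 1: μ=3, E[X²]=18; 2: μ=5.2, E[X²]=56.2.
E[X] = 0.48·3 + 0.52·5.2 = 4.144.
E[X²] = 0.48·18 + 0.52·56.2 = 37.864.
Var(X) = E[X²] − (E[X])² = 37.864 − 17.1727 = 20.6913.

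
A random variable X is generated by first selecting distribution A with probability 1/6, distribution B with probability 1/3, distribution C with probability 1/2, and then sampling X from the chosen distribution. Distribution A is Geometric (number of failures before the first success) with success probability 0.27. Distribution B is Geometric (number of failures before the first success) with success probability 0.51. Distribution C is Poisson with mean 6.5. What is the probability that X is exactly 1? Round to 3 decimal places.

0.121

Conditional on each component, P(X = 1): A: 0.1971; B: 0.2499; C: 0.00977235.
By total probability, P(X = 1) = 0.166667·0.1971 + 0.333333·0.2499 + 0.5·0.00977235 = 0.121036.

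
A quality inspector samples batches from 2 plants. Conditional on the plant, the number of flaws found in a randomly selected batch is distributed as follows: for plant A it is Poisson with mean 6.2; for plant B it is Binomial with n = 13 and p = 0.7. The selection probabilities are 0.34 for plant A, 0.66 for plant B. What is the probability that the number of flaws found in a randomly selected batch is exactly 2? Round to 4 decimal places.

Conditional on each plant, P(X = 2): A: 0.0390057; B: 6.77056e-05.
By total probability, P(X = 2) = 0.34·0.0390057 + 0.66·6.77056e-05 = 0.0133066.

0.0133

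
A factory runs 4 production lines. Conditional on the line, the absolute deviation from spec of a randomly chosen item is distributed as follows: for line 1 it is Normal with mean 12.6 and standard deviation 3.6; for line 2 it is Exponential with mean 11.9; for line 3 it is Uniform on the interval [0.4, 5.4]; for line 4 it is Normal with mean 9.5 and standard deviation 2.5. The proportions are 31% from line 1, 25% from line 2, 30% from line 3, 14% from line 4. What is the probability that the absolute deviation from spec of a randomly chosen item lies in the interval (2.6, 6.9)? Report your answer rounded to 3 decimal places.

0.266

Conditional on each line, P(2.6 < X < 6.9): 1: 0.0539362; 2: 0.243741; 3: 0.56; 4: 0.14628.
By total probability, P(2.6 < X < 6.9) = 0.31·0.0539362 + 0.25·0.243741 + 0.3·0.56 + 0.14·0.14628 = 0.266135.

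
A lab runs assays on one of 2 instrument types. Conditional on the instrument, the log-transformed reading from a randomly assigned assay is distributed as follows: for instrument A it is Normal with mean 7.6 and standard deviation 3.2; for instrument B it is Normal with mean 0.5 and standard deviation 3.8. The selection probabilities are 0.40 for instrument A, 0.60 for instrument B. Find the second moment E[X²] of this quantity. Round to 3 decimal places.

For each component E[X²] = Var + (mean)², giving A: 68; B: 14.69.
Overall E[X²] = 0.4·68 + 0.6·14.69 = 36.014.

36.014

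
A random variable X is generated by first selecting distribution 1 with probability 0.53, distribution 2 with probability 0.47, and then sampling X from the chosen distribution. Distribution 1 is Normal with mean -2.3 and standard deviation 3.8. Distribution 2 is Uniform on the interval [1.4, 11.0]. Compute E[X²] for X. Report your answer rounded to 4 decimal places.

32.1333

For each component E[X²] = Var + (mean)², giving 1: 19.73; 2: 46.12.
Overall E[X²] = 0.53·19.73 + 0.47·46.12 = 32.1333.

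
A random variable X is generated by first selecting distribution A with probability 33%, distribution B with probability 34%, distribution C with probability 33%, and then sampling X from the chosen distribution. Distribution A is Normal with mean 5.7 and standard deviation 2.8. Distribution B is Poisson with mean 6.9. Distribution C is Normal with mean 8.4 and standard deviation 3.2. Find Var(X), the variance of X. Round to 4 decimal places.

Per component, A: μ=5.7, E[X²]=40.33; B: μ=6.9, E[X²]=54.51; C: μ=8.4, E[X²]=80.8.
E[X] = 0.33·5.7 + 0.34·6.9 + 0.33·8.4 = 6.999.
E[X²] = 0.33·40.33 + 0.34·54.51 + 0.33·80.8 = 58.5063.
Var(X) = E[X²] − (E[X])² = 58.5063 − 48.986 = 9.5203.

9.5203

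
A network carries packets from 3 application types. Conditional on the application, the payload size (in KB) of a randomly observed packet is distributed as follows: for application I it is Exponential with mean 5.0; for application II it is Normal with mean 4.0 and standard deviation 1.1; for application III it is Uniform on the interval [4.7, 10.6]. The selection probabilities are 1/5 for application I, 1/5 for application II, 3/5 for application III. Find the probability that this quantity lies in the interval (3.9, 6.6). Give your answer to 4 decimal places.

Conditional on each application, P(3.9 < X < 6.6): I: 0.191271; II: 0.527169; III: 0.322034.
By total probability, P(3.9 < X < 6.6) = 0.2·0.191271 + 0.2·0.527169 + 0.6·0.322034 = 0.336908.

0.3369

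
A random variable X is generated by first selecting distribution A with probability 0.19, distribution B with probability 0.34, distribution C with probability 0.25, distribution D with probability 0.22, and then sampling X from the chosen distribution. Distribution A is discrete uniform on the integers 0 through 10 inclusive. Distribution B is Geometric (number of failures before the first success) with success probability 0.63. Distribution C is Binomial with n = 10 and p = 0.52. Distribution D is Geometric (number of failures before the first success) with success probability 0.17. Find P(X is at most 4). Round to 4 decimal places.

0.6396

Conditional on each component, P(X ≤ 4): A: 0.454545; B: 0.993066; C: 0.32882; D: 0.606096.
By total probability, P(X ≤ 4) = 0.19·0.454545 + 0.34·0.993066 + 0.25·0.32882 + 0.22·0.606096 = 0.639552.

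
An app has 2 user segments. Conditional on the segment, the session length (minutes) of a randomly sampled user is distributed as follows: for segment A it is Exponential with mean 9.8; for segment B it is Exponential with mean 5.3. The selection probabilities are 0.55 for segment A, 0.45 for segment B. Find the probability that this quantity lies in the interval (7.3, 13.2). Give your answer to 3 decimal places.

Conditional on each segment, P(7.3 < X < 13.2): A: 0.214748; B: 0.169381.
By total probability, P(7.3 < X < 13.2) = 0.55·0.214748 + 0.45·0.169381 = 0.194333.

0.194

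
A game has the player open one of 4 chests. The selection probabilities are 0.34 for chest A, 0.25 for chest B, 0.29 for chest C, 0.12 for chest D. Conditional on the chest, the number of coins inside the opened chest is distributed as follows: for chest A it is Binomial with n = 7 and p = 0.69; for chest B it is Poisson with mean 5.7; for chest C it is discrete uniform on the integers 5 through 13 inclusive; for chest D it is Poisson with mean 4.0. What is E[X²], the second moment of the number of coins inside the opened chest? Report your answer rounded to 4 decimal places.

For each component E[X²] = Var + (mean)², giving A: 24.8262; B: 38.19; C: 87.6667; D: 20.
Overall E[X²] = 0.34·24.8262 + 0.25·38.19 + 0.29·87.6667 + 0.12·20 = 45.8117.

45.8117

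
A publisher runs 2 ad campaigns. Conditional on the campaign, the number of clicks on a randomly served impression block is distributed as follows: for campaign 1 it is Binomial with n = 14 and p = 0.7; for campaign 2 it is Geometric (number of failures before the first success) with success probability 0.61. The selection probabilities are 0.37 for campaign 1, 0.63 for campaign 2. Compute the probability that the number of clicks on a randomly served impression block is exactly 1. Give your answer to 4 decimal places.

0.1499

Conditional on each campaign, P(X = 1): 1: 1.56244e-06; 2: 0.2379.
By total probability, P(X = 1) = 0.37·1.56244e-06 + 0.63·0.2379 = 0.149878.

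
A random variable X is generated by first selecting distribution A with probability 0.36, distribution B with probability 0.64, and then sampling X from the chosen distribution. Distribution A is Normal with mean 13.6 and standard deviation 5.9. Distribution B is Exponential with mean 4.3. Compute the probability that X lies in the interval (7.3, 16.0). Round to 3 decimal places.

0.287

Conditional on each component, P(7.3 < X < 16.0): A: 0.515109; B: 0.158897.
By total probability, P(7.3 < X < 16.0) = 0.36·0.515109 + 0.64·0.158897 = 0.287134.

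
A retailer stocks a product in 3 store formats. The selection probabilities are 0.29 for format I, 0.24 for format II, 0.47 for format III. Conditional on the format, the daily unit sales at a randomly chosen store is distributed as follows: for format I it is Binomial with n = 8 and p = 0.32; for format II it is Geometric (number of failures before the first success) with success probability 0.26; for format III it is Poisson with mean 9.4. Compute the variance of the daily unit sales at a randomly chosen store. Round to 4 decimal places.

18.7777

Per component, I: μ=2.56, E[X²]=8.2944; II: μ=2.84615, E[X²]=19.0473; III: μ=9.4, E[X²]=97.76.
E[X] = 0.29·2.56 + 0.24·2.84615 + 0.47·9.4 = 5.84348.
E[X²] = 0.29·8.2944 + 0.24·19.0473 + 0.47·97.76 = 52.9239.
Var(X) = E[X²] − (E[X])² = 52.9239 − 34.1462 = 18.7777.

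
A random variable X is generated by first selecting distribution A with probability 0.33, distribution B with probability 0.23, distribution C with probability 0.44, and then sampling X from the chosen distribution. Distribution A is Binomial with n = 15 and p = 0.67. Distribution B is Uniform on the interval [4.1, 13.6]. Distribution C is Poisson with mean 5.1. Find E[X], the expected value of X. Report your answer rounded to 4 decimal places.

7.5960

Component means — A: 10.05; B: 8.85; C: 5.1.
E[X] = 0.33·10.05 + 0.23·8.85 + 0.44·5.1 = 7.596.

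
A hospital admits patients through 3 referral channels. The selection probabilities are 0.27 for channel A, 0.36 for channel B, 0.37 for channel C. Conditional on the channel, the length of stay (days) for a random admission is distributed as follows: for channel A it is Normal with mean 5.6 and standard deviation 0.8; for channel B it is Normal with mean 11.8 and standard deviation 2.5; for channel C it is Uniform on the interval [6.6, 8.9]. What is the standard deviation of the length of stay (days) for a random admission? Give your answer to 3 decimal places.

2.995

Per component, A: μ=5.6, E[X²]=32; B: μ=11.8, E[X²]=145.49; C: μ=7.75, E[X²]=60.5033.
E[X] = 0.27·5.6 + 0.36·11.8 + 0.37·7.75 = 8.6275.
E[X²] = 0.27·32 + 0.36·145.49 + 0.37·60.5033 = 83.4026.
Var(X) = E[X²] − (E[X])² = 83.4026 − 74.4338 = 8.96888.
SD(X) = √8.96888 = 2.99481.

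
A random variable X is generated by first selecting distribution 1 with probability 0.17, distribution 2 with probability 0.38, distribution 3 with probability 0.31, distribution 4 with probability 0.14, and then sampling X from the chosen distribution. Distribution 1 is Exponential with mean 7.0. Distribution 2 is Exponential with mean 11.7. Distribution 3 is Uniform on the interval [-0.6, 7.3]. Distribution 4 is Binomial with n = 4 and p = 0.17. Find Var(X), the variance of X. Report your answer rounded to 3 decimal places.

80.103

Per component, 1: μ=7, E[X²]=98; 2: μ=11.7, E[X²]=273.78; 3: μ=3.35, E[X²]=16.4233; 4: μ=0.68, E[X²]=1.0268.
E[X] = 0.17·7 + 0.38·11.7 + 0.31·3.35 + 0.14·0.68 = 6.7697.
E[X²] = 0.17·98 + 0.38·273.78 + 0.31·16.4233 + 0.14·1.0268 = 125.931.
Var(X) = E[X²] − (E[X])² = 125.931 − 45.8288 = 80.1025.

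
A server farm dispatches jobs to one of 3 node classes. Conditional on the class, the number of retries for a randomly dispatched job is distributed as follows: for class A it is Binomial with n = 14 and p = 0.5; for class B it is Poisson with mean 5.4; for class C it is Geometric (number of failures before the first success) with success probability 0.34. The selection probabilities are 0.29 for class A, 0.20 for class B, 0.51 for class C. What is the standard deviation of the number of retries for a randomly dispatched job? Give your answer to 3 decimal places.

3.188

Per component, A: μ=7, E[X²]=52.5; B: μ=5.4, E[X²]=34.56; C: μ=1.94118, E[X²]=9.47751.
E[X] = 0.29·7 + 0.2·5.4 + 0.51·1.94118 = 4.1.
E[X²] = 0.29·52.5 + 0.2·34.56 + 0.51·9.47751 = 26.9705.
Var(X) = E[X²] − (E[X])² = 26.9705 − 16.81 = 10.1605.
SD(X) = √10.1605 = 3.18756.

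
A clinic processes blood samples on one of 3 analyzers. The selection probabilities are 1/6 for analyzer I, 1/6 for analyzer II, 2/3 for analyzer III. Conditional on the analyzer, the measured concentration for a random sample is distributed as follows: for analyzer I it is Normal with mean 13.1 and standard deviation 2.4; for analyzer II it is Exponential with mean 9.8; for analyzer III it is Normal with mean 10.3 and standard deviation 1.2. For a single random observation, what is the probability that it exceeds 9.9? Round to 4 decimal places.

Conditional on each analyzer, P(X > 9.9): I: 0.908789; II: 0.364145; III: 0.630559.
By total probability, P(X > 9.9) = 0.166667·0.908789 + 0.166667·0.364145 + 0.666667·0.630559 = 0.632528.

0.6325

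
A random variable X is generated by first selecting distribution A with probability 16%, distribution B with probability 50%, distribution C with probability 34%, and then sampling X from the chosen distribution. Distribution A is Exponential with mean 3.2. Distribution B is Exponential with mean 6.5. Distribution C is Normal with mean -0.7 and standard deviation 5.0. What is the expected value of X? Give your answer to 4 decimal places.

Component means — A: 3.2; B: 6.5; C: -0.7.
E[X] = 0.16·3.2 + 0.5·6.5 + 0.34·-0.7 = 3.524.

3.5240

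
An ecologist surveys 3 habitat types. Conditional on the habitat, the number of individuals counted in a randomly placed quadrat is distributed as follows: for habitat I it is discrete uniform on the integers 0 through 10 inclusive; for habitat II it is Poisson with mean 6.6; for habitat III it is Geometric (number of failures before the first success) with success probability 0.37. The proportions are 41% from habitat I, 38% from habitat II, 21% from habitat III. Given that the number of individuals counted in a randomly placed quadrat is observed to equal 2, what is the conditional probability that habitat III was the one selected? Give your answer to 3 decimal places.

Likelihoods P(X=2 | ·): I: 0.0909091; II: 0.0296288; III: 0.146853.
Posterior ∝ prior × likelihood. Numerator for III: 0.21·0.146853 = 0.0308391.
Normalizing constant: 0.41·0.0909091 + 0.38·0.0296288 + 0.21·0.146853 = 0.0793708.
P(III | observation) = 0.0308391 / 0.0793708 = 0.388545.

0.389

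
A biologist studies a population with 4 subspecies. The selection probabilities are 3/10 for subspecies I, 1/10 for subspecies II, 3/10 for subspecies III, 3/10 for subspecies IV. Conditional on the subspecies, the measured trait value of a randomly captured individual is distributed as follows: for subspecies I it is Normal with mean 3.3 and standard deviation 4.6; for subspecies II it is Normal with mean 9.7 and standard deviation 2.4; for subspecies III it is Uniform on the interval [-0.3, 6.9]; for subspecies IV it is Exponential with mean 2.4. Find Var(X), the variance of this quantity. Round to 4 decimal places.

14.1501

Per component, I: μ=3.3, E[X²]=32.05; II: μ=9.7, E[X²]=99.85; III: μ=3.3, E[X²]=15.21; IV: μ=2.4, E[X²]=11.52.
E[X] = 0.3·3.3 + 0.1·9.7 + 0.3·3.3 + 0.3·2.4 = 3.67.
E[X²] = 0.3·32.05 + 0.1·99.85 + 0.3·15.21 + 0.3·11.52 = 27.619.
Var(X) = E[X²] − (E[X])² = 27.619 − 13.4689 = 14.1501.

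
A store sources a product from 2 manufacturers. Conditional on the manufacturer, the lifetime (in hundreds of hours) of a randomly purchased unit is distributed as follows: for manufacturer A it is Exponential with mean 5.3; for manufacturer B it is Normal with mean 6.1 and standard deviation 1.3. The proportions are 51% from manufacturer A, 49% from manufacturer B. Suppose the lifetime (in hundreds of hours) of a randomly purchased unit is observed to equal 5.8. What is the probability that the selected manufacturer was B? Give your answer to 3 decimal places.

0.820

Likelihoods f(5.8 | ·): A: 0.0631624; B: 0.298815.
Posterior ∝ prior × likelihood. Numerator for B: 0.49·0.298815 = 0.146419.
Normalizing constant: 0.51·0.0631624 + 0.49·0.298815 = 0.178632.
P(B | observation) = 0.146419 / 0.178632 = 0.81967.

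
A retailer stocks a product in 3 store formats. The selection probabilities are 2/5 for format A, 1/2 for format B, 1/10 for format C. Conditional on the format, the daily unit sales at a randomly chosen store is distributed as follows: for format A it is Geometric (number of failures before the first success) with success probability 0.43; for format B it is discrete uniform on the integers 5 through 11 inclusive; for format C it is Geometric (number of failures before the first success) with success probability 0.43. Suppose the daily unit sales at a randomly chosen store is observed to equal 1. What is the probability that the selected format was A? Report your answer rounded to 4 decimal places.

0.8000

Likelihoods P(X=1 | ·): A: 0.2451; B: 0; C: 0.2451.
Posterior ∝ prior × likelihood. Numerator for A: 0.4·0.2451 = 0.09804.
Normalizing constant: 0.4·0.2451 + 0.5·0 + 0.1·0.2451 = 0.12255.
P(A | observation) = 0.09804 / 0.12255 = 0.8.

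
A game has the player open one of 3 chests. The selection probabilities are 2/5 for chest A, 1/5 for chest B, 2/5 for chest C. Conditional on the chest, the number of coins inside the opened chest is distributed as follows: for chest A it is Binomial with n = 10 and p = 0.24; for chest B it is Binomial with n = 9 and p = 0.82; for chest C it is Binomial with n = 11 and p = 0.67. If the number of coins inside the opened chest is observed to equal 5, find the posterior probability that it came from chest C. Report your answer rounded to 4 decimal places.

0.5165

Likelihoods P(X=5 | ·): A: 0.0508774; B: 0.0490377; C: 0.0805563.
Posterior ∝ prior × likelihood. Numerator for C: 0.4·0.0805563 = 0.0322225.
Normalizing constant: 0.4·0.0508774 + 0.2·0.0490377 + 0.4·0.0805563 = 0.062381.
P(C | observation) = 0.0322225 / 0.062381 = 0.516544.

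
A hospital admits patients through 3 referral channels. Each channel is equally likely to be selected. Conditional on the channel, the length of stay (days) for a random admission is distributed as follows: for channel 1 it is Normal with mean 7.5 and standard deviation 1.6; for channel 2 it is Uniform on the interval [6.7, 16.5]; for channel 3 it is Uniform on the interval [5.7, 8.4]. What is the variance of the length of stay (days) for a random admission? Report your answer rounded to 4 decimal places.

7.9142

Per component, 1: μ=7.5, E[X²]=58.81; 2: μ=11.6, E[X²]=142.563; 3: μ=7.05, E[X²]=50.31.
E[X] = 0.333333·7.5 + 0.333333·11.6 + 0.333333·7.05 = 8.71667.
E[X²] = 0.333333·58.81 + 0.333333·142.563 + 0.333333·50.31 = 83.8944.
Var(X) = E[X²] − (E[X])² = 83.8944 − 75.9803 = 7.91417.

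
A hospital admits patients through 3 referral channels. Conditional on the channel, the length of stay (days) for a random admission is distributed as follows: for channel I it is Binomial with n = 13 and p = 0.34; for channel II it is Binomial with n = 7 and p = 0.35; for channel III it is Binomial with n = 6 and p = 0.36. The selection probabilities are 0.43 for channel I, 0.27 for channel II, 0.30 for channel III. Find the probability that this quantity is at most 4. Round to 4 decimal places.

Conditional on each channel, P(X ≤ 4): I: 0.531382; II: 0.944392; III: 0.974604.
By total probability, P(X ≤ 4) = 0.43·0.531382 + 0.27·0.944392 + 0.3·0.974604 = 0.775861.

0.7759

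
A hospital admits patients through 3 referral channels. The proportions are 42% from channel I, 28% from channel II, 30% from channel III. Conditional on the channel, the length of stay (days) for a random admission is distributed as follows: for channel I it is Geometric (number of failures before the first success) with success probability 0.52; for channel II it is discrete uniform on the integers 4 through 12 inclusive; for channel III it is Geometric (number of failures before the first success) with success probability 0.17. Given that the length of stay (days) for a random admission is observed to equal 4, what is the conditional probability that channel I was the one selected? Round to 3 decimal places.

Likelihoods P(X=4 | ·): I: 0.0276038; II: 0.111111; III: 0.0806791.
Posterior ∝ prior × likelihood. Numerator for I: 0.42·0.0276038 = 0.0115936.
Normalizing constant: 0.42·0.0276038 + 0.28·0.111111 + 0.3·0.0806791 = 0.0669084.
P(I | observation) = 0.0115936 / 0.0669084 = 0.173275.

0.173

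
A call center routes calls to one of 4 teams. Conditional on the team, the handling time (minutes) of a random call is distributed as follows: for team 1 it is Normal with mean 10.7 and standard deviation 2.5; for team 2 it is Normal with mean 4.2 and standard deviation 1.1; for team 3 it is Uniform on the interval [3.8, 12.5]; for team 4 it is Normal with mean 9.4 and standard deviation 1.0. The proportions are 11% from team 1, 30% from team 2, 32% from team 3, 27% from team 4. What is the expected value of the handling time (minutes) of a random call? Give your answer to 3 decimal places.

7.583

Component means — 1: 10.7; 2: 4.2; 3: 8.15; 4: 9.4.
E[X] = 0.11·10.7 + 0.3·4.2 + 0.32·8.15 + 0.27·9.4 = 7.583.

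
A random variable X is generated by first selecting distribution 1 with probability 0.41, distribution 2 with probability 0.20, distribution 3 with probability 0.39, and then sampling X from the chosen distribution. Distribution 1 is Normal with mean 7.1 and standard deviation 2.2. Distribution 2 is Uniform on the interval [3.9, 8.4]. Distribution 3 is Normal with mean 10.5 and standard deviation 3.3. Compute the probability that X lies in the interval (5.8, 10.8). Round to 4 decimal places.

Conditional on each component, P(5.8 < X < 10.8): 1: 0.676407; 2: 0.577778; 3: 0.459029.
By total probability, P(5.8 < X < 10.8) = 0.41·0.676407 + 0.2·0.577778 + 0.39·0.459029 = 0.571904.

0.5719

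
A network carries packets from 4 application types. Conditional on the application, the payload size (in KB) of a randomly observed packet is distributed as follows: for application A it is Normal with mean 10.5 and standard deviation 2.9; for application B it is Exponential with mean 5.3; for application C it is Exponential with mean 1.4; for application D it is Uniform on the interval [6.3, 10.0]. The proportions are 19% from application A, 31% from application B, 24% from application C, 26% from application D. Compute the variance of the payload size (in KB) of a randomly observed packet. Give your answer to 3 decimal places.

Per component, A: μ=10.5, E[X²]=118.66; B: μ=5.3, E[X²]=56.18; C: μ=1.4, E[X²]=3.92; D: μ=8.15, E[X²]=67.5633.
E[X] = 0.19·10.5 + 0.31·5.3 + 0.24·1.4 + 0.26·8.15 = 6.093.
E[X²] = 0.19·118.66 + 0.31·56.18 + 0.24·3.92 + 0.26·67.5633 = 58.4685.
Var(X) = E[X²] − (E[X])² = 58.4685 − 37.1246 = 21.3438.

21.344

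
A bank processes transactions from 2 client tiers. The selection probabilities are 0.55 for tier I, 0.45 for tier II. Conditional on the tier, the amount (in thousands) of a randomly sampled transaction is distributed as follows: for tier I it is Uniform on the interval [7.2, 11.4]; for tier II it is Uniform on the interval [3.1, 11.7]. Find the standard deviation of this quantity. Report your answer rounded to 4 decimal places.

Per component, I: μ=9.3, E[X²]=87.96; II: μ=7.4, E[X²]=60.9233.
E[X] = 0.55·9.3 + 0.45·7.4 = 8.445.
E[X²] = 0.55·87.96 + 0.45·60.9233 = 75.7935.
Var(X) = E[X²] − (E[X])² = 75.7935 − 71.318 = 4.47548.
SD(X) = √4.47548 = 2.11553.

2.1155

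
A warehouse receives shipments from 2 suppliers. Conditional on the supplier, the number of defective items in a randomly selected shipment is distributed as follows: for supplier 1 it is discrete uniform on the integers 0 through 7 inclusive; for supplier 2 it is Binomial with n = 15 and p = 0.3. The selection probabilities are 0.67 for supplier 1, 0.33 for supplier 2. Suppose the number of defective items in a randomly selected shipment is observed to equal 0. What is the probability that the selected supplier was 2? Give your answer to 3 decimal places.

Likelihoods P(X=0 | ·): 1: 0.125; 2: 0.00474756.
Posterior ∝ prior × likelihood. Numerator for 2: 0.33·0.00474756 = 0.0015667.
Normalizing constant: 0.67·0.125 + 0.33·0.00474756 = 0.0853167.
P(2 | observation) = 0.0015667 / 0.0853167 = 0.0183633.

0.018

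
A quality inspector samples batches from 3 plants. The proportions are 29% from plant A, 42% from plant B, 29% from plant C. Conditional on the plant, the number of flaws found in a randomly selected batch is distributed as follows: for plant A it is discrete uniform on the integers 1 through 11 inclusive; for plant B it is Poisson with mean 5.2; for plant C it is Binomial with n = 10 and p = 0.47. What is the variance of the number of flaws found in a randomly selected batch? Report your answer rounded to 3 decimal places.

6.057

Per component, A: μ=6, E[X²]=46; B: μ=5.2, E[X²]=32.24; C: μ=4.7, E[X²]=24.581.
E[X] = 0.29·6 + 0.42·5.2 + 0.29·4.7 = 5.287.
E[X²] = 0.29·46 + 0.42·32.24 + 0.29·24.581 = 34.0093.
Var(X) = E[X²] − (E[X])² = 34.0093 − 27.9524 = 6.05692.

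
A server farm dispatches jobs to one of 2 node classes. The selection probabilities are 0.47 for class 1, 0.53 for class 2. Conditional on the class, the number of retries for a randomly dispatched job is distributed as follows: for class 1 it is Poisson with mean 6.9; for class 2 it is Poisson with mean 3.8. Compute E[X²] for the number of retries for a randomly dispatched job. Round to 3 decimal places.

35.287

For each component E[X²] = Var + (mean)², giving 1: 54.51; 2: 18.24.
Overall E[X²] = 0.47·54.51 + 0.53·18.24 = 35.2869.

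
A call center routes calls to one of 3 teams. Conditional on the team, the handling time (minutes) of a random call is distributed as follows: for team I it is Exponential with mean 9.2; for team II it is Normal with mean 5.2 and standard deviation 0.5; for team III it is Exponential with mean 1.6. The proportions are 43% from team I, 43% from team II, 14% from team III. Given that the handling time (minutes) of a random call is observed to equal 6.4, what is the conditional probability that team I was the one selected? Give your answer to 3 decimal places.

0.528

Likelihoods f(6.4 | ·): I: 0.0542119; II: 0.0447891; III: 0.0114473.
Posterior ∝ prior × likelihood. Numerator for I: 0.43·0.0542119 = 0.0233111.
Normalizing constant: 0.43·0.0542119 + 0.43·0.0447891 + 0.14·0.0114473 = 0.044173.
P(I | observation) = 0.0233111 / 0.044173 = 0.527723.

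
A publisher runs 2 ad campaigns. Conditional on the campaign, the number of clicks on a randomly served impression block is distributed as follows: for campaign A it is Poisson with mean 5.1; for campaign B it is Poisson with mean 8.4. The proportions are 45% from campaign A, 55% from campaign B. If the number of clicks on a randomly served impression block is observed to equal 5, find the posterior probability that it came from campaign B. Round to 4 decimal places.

0.3533

Likelihoods P(X=5 | ·): A: 0.175294; B: 0.0783685.
Posterior ∝ prior × likelihood. Numerator for B: 0.55·0.0783685 = 0.0431027.
Normalizing constant: 0.45·0.175294 + 0.55·0.0783685 = 0.121985.
P(B | observation) = 0.0431027 / 0.121985 = 0.353344.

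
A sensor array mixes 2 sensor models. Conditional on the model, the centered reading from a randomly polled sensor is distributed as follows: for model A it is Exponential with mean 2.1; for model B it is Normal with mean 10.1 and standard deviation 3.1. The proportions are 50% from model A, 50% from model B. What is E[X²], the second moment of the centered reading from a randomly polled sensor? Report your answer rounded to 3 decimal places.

For each component E[X²] = Var + (mean)², giving A: 8.82; B: 111.62.
Overall E[X²] = 0.5·8.82 + 0.5·111.62 = 60.22.

60.220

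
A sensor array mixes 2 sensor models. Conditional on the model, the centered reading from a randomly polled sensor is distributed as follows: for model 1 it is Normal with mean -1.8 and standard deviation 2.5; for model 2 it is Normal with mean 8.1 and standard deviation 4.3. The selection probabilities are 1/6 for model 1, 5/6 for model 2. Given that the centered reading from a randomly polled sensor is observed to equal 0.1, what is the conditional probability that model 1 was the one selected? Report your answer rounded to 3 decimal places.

0.593

Likelihoods f(0.1 | ·): 1: 0.119549; 2: 0.016437.
Posterior ∝ prior × likelihood. Numerator for 1: 0.166667·0.119549 = 0.0199248.
Normalizing constant: 0.166667·0.119549 + 0.833333·0.016437 = 0.0336223.
P(1 | observation) = 0.0199248 / 0.0336223 = 0.592607.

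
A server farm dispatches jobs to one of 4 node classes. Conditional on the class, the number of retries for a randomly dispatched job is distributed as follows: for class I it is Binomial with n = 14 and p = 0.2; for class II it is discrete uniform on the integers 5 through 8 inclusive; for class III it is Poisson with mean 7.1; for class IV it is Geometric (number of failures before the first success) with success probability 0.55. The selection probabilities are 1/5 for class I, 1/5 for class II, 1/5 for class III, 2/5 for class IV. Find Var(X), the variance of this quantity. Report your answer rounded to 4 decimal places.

10.0684

Per component, I: μ=2.8, E[X²]=10.08; II: μ=6.5, E[X²]=43.5; III: μ=7.1, E[X²]=57.51; IV: μ=0.818182, E[X²]=2.15702.
E[X] = 0.2·2.8 + 0.2·6.5 + 0.2·7.1 + 0.4·0.818182 = 3.60727.
E[X²] = 0.2·10.08 + 0.2·43.5 + 0.2·57.51 + 0.4·2.15702 = 23.0808.
Var(X) = E[X²] − (E[X])² = 23.0808 − 13.0124 = 10.0684.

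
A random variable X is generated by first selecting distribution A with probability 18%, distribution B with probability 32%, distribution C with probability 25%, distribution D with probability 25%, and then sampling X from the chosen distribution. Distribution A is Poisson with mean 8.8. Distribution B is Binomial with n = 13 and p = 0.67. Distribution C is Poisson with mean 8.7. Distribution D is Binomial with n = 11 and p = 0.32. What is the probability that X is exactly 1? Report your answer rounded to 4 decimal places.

Conditional on each component, P(X = 1): A: 0.00132645; B: 1.45273e-05; C: 0.0014493; D: 0.0744101.
By total probability, P(X = 1) = 0.18·0.00132645 + 0.32·1.45273e-05 + 0.25·0.0014493 + 0.25·0.0744101 = 0.0192083.

0.0192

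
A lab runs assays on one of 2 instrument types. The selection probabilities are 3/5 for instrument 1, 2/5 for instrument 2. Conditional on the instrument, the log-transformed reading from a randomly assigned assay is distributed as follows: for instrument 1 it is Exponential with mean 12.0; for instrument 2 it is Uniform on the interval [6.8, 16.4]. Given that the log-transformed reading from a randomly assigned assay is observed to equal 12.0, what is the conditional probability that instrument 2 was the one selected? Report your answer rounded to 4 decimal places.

Likelihoods f(12.0 | ·): 1: 0.0306566; 2: 0.104167.
Posterior ∝ prior × likelihood. Numerator for 2: 0.4·0.104167 = 0.0416667.
Normalizing constant: 0.6·0.0306566 + 0.4·0.104167 = 0.0600606.
P(2 | observation) = 0.0416667 / 0.0600606 = 0.693743.

0.6937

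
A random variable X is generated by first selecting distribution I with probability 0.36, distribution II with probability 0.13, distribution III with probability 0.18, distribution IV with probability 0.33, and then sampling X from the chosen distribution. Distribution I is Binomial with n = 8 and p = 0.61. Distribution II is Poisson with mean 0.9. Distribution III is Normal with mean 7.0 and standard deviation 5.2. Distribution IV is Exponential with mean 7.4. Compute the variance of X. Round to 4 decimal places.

Per component, I: μ=4.88, E[X²]=25.7176; II: μ=0.9, E[X²]=1.71; III: μ=7, E[X²]=76.04; IV: μ=7.4, E[X²]=109.52.
E[X] = 0.36·4.88 + 0.13·0.9 + 0.18·7 + 0.33·7.4 = 5.5758.
E[X²] = 0.36·25.7176 + 0.13·1.71 + 0.18·76.04 + 0.33·109.52 = 59.3094.
Var(X) = E[X²] − (E[X])² = 59.3094 − 31.0895 = 28.2199.

28.2199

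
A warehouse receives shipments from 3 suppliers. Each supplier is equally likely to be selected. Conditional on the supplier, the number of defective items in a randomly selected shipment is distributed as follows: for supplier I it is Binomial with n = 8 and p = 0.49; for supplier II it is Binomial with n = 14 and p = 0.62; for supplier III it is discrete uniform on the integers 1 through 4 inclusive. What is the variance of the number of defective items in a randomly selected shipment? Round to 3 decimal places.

Per component, I: μ=3.92, E[X²]=17.3656; II: μ=8.68, E[X²]=78.6408; III: μ=2.5, E[X²]=7.5.
E[X] = 0.333333·3.92 + 0.333333·8.68 + 0.333333·2.5 = 5.03333.
E[X²] = 0.333333·17.3656 + 0.333333·78.6408 + 0.333333·7.5 = 34.5021.
Var(X) = E[X²] − (E[X])² = 34.5021 − 25.3344 = 9.16769.

9.168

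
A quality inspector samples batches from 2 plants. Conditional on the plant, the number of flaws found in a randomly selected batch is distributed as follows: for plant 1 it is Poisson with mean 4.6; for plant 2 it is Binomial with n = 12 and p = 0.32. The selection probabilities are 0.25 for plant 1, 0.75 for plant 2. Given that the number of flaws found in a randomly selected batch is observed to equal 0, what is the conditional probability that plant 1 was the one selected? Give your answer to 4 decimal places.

Likelihoods P(X=0 | ·): 1: 0.0100518; 2: 0.00977478.
Posterior ∝ prior × likelihood. Numerator for 1: 0.25·0.0100518 = 0.00251296.
Normalizing constant: 0.25·0.0100518 + 0.75·0.00977478 = 0.00984404.
P(1 | observation) = 0.00251296 / 0.00984404 = 0.255277.

0.2553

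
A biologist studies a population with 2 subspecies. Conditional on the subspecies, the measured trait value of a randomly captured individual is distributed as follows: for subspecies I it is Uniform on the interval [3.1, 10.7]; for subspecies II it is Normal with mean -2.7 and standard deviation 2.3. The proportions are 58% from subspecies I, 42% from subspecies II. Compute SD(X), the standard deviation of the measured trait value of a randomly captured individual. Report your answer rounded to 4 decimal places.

Per component, I: μ=6.9, E[X²]=52.4233; II: μ=-2.7, E[X²]=12.58.
E[X] = 0.58·6.9 + 0.42·-2.7 = 2.868.
E[X²] = 0.58·52.4233 + 0.42·12.58 = 35.6891.
Var(X) = E[X²] − (E[X])² = 35.6891 − 8.22542 = 27.4637.
SD(X) = √27.4637 = 5.24058.

5.2406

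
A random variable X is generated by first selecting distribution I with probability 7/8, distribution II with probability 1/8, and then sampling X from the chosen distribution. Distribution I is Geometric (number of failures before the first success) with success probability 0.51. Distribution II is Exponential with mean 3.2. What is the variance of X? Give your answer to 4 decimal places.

3.4768

Per component, I: μ=0.960784, E[X²]=2.807; II: μ=3.2, E[X²]=20.48.
E[X] = 0.875·0.960784 + 0.125·3.2 = 1.24069.
E[X²] = 0.875·2.807 + 0.125·20.48 = 5.01612.
Var(X) = E[X²] − (E[X])² = 5.01612 − 1.5393 = 3.47682.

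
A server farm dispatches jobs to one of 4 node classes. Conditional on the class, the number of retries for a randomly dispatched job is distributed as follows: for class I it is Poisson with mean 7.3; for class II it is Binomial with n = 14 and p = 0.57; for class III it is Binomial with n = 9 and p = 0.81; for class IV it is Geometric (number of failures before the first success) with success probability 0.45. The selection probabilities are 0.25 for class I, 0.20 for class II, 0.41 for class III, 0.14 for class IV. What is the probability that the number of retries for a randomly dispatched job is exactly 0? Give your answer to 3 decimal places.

Conditional on each class, P(X = 0): I: 0.000675539; II: 7.38854e-06; III: 3.22688e-07; IV: 0.45.
By total probability, P(X = 0) = 0.25·0.000675539 + 0.2·7.38854e-06 + 0.41·3.22688e-07 + 0.14·0.45 = 0.0631705.

0.063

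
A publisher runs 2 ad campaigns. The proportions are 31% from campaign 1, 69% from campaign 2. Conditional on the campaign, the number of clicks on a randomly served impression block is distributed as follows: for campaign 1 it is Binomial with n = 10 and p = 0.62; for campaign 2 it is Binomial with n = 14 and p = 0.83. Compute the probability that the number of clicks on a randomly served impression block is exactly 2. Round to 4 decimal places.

0.0023

Conditional on each campaign, P(X = 2): 1: 0.00752081; 2: 3.65245e-08.
By total probability, P(X = 2) = 0.31·0.00752081 + 0.69·3.65245e-08 = 0.00233148.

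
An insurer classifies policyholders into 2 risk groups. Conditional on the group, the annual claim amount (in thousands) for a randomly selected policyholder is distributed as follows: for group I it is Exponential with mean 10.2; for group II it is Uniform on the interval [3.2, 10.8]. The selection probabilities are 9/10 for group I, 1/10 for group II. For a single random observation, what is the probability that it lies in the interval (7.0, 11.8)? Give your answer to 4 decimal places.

Conditional on each group, P(7.0 < X < 11.8): I: 0.188977; II: 0.5.
By total probability, P(7.0 < X < 11.8) = 0.9·0.188977 + 0.1·0.5 = 0.220079.

0.2201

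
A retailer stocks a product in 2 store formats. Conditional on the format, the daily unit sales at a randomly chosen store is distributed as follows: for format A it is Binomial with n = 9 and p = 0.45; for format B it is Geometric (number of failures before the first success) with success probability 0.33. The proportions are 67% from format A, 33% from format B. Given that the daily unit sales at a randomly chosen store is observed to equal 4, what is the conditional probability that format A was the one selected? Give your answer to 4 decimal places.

0.8881

Likelihoods P(X=4 | ·): A: 0.260036; B: 0.0664987.
Posterior ∝ prior × likelihood. Numerator for A: 0.67·0.260036 = 0.174224.
Normalizing constant: 0.67·0.260036 + 0.33·0.0664987 = 0.196169.
P(A | observation) = 0.174224 / 0.196169 = 0.888134.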